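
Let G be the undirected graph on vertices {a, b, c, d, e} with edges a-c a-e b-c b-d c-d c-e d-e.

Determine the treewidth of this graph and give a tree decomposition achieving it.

Treewidth 2.
One such decomposition:
Bags: B1 = {a, c, e}  B2 = {c, d, e}  B3 = {b, c, d}
Tree: B1–B2, B2–B3

Every bag has size at most 3, so the width is 3 − 1 = 2 and tw(G) ≤ 2. Conversely, {c, d, e} is a clique of size 3, and the vertices of any clique must share a bag in every tree decomposition; so some bag has ≥ 3 vertices and tw(G) ≥ 2. The upper and lower bounds meet at 2, so that is the treewidth.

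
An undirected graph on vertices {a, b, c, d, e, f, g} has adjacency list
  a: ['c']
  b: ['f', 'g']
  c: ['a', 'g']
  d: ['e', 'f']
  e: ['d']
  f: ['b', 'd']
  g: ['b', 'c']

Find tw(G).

A width-1 tree decomposition is:
Bags: B1 = {d, e}  B2 = {d, f}  B3 = {b, f}  B4 = {b, g}  B5 = {c, g}  B6 = {a, c}
Tree: B1–B2, B2–B3, B3–B4, B4–B5, B5–B6
Each bag holds 2 vertices, so the decomposition has width 1, which upper-bounds the treewidth. Since G has at least one edge (e.g. e–d), it is not an edgeless graph, so tw(G) ≥ 1. Therefore the treewidth is 1.

1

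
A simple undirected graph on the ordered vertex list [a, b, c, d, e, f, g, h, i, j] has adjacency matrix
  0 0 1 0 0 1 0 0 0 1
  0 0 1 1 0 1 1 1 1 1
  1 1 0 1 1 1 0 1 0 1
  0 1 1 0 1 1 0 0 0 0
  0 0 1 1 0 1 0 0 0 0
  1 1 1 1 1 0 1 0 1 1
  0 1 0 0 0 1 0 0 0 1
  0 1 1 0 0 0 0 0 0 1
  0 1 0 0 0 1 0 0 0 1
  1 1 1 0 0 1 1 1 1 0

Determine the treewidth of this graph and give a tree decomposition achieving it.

Each bag holds 4 vertices, so the decomposition has width 3, which upper-bounds the treewidth. For the lower bound, the 4 vertices {b, c, h, j} are pairwise adjacent, and any tree decomposition puts a clique entirely inside one bag — forcing width ≥ 3. Hence tw(G) = 3 exactly.

Treewidth 3.
One optimal decomposition is:
Bags: B1 = {b, c, f, j}  B2 = {b, c, h, j}  B3 = {b, c, d, f}  B4 = {b, f, g, j}  B5 = {a, c, f, j}  B6 = {b, f, i, j}  B7 = {c, d, e, f}
Tree: B1–B2, B1–B3, B1–B4, B1–B5, B4–B6, B3–B7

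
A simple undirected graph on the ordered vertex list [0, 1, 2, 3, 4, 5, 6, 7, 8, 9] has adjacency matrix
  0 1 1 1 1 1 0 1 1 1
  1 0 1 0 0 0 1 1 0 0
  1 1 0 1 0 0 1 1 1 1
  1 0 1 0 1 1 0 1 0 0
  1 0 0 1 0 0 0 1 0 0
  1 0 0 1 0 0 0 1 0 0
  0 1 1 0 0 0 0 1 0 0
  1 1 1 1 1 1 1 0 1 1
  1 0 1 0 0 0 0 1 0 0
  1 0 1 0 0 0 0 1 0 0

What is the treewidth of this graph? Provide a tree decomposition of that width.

Treewidth 3.
One such decomposition:
Bags: B1 = {0, 2, 7, 9}  B2 = {0, 2, 3, 7}  B3 = {0, 3, 5, 7}  B4 = {0, 1, 2, 7}  B5 = {1, 2, 6, 7}  B6 = {0, 2, 7, 8}  B7 = {0, 3, 4, 7}
Tree: B1–B2, B2–B3, B1–B4, B4–B5, B2–B6, B3–B7

Each bag holds 4 vertices, so the decomposition has width 3, which upper-bounds the treewidth. On the other hand G contains the 4-clique {0, 2, 7, 8}. A clique must lie in a single bag of any decomposition, so no decomposition can have width below 3. Hence tw(G) = 3 exactly.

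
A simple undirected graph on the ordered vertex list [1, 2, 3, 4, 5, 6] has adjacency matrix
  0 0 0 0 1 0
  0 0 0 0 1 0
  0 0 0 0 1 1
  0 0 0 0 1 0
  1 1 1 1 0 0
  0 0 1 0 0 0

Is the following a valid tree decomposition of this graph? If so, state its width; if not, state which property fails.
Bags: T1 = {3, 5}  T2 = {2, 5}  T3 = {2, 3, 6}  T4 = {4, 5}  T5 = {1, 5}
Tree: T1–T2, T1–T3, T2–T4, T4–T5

A tree decomposition must satisfy three properties: every vertex lies in some bag; for every edge, both endpoints lie together in some bag; and for every vertex, the bags containing it form a connected subtree. Here bags containing vertex 2 are not connected in the tree, so the decomposition is invalid.

No — bags containing vertex 2 are not connected in the tree.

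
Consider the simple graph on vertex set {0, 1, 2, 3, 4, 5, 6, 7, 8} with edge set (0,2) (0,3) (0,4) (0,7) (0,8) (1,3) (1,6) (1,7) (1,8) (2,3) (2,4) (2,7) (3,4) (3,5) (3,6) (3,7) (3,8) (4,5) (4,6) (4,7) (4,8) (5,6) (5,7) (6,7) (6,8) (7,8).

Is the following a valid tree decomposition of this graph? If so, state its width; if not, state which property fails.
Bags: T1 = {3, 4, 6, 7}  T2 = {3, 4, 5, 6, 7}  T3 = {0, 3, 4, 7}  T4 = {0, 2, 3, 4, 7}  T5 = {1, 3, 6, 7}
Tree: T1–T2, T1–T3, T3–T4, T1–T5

No — vertex 8 appears in no bag.

A tree decomposition must satisfy three properties: every vertex lies in some bag; for every edge, both endpoints lie together in some bag; and for every vertex, the bags containing it form a connected subtree. Here vertex 8 appears in no bag, so the decomposition is invalid.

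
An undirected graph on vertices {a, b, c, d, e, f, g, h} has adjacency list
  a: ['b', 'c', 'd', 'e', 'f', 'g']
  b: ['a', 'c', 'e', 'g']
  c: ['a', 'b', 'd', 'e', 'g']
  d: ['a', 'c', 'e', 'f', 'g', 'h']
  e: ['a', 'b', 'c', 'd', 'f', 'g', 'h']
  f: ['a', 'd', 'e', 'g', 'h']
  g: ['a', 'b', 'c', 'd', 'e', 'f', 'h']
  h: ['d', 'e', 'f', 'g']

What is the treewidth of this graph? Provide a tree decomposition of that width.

The largest bag has 5 vertices, giving width 4; this decomposition certifies tw(G) ≤ 4. On the other hand G contains the 5-clique {d, e, f, g, h}. A clique must lie in a single bag of any decomposition, so no decomposition can have width below 4. The upper and lower bounds meet at 4, so that is the treewidth.

Treewidth 4.
One such decomposition:
Bags: B1 = {a, d, e, f, g}  B2 = {a, c, d, e, g}  B3 = {a, b, c, e, g}  B4 = {d, e, f, g, h}
Tree: B1–B2, B2–B3, B1–B4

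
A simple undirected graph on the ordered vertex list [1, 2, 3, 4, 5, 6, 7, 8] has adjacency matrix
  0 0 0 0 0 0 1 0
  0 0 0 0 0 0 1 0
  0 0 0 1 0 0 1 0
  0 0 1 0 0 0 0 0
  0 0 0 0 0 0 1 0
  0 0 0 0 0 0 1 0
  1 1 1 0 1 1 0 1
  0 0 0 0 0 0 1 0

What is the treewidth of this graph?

1

A width-1 tree decomposition is:
Bags: B1 = {7, 8}  B2 = {2, 7}  B3 = {5, 7}  B4 = {3, 7}  B5 = {6, 7}  B6 = {3, 4}  B7 = {1, 7}
Tree: B1–B2, B2–B3, B3–B4, B1–B5, B4–B6, B5–B7
Each bag holds 2 vertices, so the decomposition has width 1, which upper-bounds the treewidth. Since G has at least one edge (e.g. 8–7), it is not an edgeless graph, so tw(G) ≥ 1. Therefore the treewidth is 1.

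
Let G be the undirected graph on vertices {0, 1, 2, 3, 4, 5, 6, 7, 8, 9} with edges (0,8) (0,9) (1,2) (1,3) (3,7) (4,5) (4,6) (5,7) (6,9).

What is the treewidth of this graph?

A width-1 tree decomposition is:
Bags: B1 = {0, 8}  B2 = {0, 9}  B3 = {6, 9}  B4 = {4, 6}  B5 = {4, 5}  B6 = {5, 7}  B7 = {3, 7}  B8 = {1, 3}  B9 = {1, 2}
Tree: B1–B2, B2–B3, B3–B4, B4–B5, B5–B6, B6–B7, B7–B8, B8–B9
Every bag has size at most 2, so the width is 2 − 1 = 1 and tw(G) ≤ 1. Since G has at least one edge (e.g. 8–0), it is not an edgeless graph, so tw(G) ≥ 1. Combining the bounds, tw(G) = 1.

1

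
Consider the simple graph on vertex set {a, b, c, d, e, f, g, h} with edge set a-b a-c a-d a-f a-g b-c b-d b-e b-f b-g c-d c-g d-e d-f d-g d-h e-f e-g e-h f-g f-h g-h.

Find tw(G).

A width-4 tree decomposition is:
Bags: B1 = {a, b, c, d, g}  B2 = {a, b, d, f, g}  B3 = {b, d, e, f, g}  B4 = {d, e, f, g, h}
Tree: B1–B2, B2–B3, B3–B4
Every bag has size at most 5, so the width is 5 − 1 = 4 and tw(G) ≤ 4. Conversely, {a, b, c, d, g} is a clique of size 5, and the vertices of any clique must share a bag in every tree decomposition; so some bag has ≥ 5 vertices and tw(G) ≥ 4. Combining the bounds, tw(G) = 4.

4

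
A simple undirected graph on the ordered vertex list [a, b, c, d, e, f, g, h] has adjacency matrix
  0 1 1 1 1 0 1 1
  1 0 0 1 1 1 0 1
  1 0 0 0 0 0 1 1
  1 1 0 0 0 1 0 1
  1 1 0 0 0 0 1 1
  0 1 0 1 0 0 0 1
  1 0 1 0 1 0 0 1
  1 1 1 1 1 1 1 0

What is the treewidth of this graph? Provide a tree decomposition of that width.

Every bag has size at most 4, so the width is 4 − 1 = 3 and tw(G) ≤ 3. For the lower bound, the 4 vertices {a, b, d, h} are pairwise adjacent, and any tree decomposition puts a clique entirely inside one bag — forcing width ≥ 3. Combining the bounds, tw(G) = 3.

Treewidth 3.
One optimal decomposition is:
Bags: B1 = {a, e, g, h}  B2 = {a, b, e, h}  B3 = {a, b, d, h}  B4 = {a, c, g, h}  B5 = {b, d, f, h}
Tree: B1–B2, B2–B3, B1–B4, B3–B5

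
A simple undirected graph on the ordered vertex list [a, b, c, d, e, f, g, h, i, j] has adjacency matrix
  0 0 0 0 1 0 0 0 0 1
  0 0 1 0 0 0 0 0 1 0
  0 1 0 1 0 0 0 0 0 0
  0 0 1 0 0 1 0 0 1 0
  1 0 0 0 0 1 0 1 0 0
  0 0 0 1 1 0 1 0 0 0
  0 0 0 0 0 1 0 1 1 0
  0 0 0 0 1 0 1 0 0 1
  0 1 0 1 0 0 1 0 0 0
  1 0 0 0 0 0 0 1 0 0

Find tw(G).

A width-2 tree decomposition is:
Bags: B1 = {b, c, i}  B2 = {c, d, i}  B3 = {d, g, i}  B4 = {d, f, g}  B5 = {f, g, h}  B6 = {e, f, h}  B7 = {e, h, j}  B8 = {a, e, j}
Tree: B1–B2, B2–B3, B3–B4, B4–B5, B5–B6, B6–B7, B7–B8
Each bag holds 3 vertices, so the decomposition has width 2, which upper-bounds the treewidth. For the lower bound, G contains the cycle b–c–d–i–b, so G is not a forest; only forests have treewidth ≤ 1, hence tw(G) ≥ 2. Therefore the treewidth is 2.

2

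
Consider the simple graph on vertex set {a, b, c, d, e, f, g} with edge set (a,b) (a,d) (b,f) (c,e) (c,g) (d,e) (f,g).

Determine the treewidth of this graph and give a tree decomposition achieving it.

Treewidth 2.
One optimal decomposition is:
Bags: B1 = {c, f, g}  B2 = {b, c, f}  B3 = {a, b, c}  B4 = {a, c, d}  B5 = {c, d, e}
Tree: B1–B2, B2–B3, B3–B4, B4–B5

Each bag holds 3 vertices, so the decomposition has width 2, which upper-bounds the treewidth. Since c–g–f–b–a–d–e–c is a cycle in G, G is not acyclic. Forests are exactly the graphs of treewidth ≤ 1, so tw(G) ≥ 2. Therefore the treewidth is 2.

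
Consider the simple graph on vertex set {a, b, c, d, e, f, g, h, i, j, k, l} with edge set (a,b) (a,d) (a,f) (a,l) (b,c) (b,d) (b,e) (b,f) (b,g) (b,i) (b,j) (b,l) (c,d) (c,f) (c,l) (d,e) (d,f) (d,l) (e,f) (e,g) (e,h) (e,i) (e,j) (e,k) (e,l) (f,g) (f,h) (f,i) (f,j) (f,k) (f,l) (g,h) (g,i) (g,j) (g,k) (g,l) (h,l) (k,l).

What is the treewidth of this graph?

4

A width-4 tree decomposition is:
Bags: B1 = {b, d, e, f, l}  B2 = {b, e, f, g, l}  B3 = {e, f, g, h, l}  B4 = {b, c, d, f, l}  B5 = {b, e, f, g, i}  B6 = {e, f, g, k, l}  B7 = {b, e, f, g, j}  B8 = {a, b, d, f, l}
Tree: B1–B2, B2–B3, B1–B4, B2–B5, B3–B6, B5–B7, B4–B8
Every bag has size at most 5, so the width is 5 − 1 = 4 and tw(G) ≤ 4. On the other hand G contains the 5-clique {e, f, g, h, l}. A clique must lie in a single bag of any decomposition, so no decomposition can have width below 4. Hence tw(G) = 4 exactly.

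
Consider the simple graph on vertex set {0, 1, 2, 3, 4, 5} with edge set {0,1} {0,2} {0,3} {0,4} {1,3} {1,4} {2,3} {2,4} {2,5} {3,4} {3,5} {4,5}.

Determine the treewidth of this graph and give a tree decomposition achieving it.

Treewidth 3.
One optimal decomposition is:
Bags: B1 = {2, 3, 4, 5}  B2 = {0, 2, 3, 4}  B3 = {0, 1, 3, 4}
Tree: B1–B2, B2–B3

Each bag holds 4 vertices, so the decomposition has width 3, which upper-bounds the treewidth. On the other hand G contains the 4-clique {0, 1, 3, 4}. A clique must lie in a single bag of any decomposition, so no decomposition can have width below 3. The upper and lower bounds meet at 3, so that is the treewidth.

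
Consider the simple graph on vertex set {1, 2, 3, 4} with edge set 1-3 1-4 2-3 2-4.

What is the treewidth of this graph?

A width-2 tree decomposition is:
Bags: B1 = {2, 3, 4}  B2 = {1, 3, 4}
Tree: B1–B2
Every bag has size at most 3, so the width is 3 − 1 = 2 and tw(G) ≤ 2. Since 3–2–4–1–3 is a cycle in G, G is not acyclic. Forests are exactly the graphs of treewidth ≤ 1, so tw(G) ≥ 2. Therefore the treewidth is 2.

2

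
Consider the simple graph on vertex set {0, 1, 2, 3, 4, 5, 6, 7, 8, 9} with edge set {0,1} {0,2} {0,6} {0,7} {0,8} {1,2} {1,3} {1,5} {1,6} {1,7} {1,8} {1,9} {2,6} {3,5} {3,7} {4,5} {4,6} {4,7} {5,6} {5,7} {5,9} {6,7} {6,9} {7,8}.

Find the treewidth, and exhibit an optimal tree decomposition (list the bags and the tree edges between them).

The largest bag has 4 vertices, giving width 3; this decomposition certifies tw(G) ≤ 3. For the lower bound, the 4 vertices {0, 1, 7, 8} are pairwise adjacent, and any tree decomposition puts a clique entirely inside one bag — forcing width ≥ 3. The upper and lower bounds meet at 3, so that is the treewidth.

Treewidth 3.
Bags: B1 = {1, 5, 6, 7}  B2 = {1, 3, 5, 7}  B3 = {0, 1, 6, 7}  B4 = {4, 5, 6, 7}  B5 = {0, 1, 2, 6}  B6 = {1, 5, 6, 9}  B7 = {0, 1, 7, 8}
Tree: B1–B2, B1–B3, B1–B4, B3–B5, B1–B6, B3–B7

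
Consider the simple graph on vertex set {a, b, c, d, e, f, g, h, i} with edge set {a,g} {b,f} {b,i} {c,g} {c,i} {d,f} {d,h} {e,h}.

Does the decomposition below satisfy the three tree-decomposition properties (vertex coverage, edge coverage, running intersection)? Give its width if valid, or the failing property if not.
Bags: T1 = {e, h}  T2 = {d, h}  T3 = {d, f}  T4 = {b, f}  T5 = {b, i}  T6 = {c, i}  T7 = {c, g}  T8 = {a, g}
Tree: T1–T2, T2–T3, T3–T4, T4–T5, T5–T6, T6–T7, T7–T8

Yes; width 1.

Vertex coverage: the bags together contain {a, b, c, d, e, f, g, h, i}, the full vertex set. Edge coverage: each edge of G has both endpoints in at least one bag. Running intersection: for every vertex, the bags containing it form a connected subtree. All three properties hold, so this is a valid tree decomposition of width max|bag| − 1 = 1, and hence tw(G) ≤ 1.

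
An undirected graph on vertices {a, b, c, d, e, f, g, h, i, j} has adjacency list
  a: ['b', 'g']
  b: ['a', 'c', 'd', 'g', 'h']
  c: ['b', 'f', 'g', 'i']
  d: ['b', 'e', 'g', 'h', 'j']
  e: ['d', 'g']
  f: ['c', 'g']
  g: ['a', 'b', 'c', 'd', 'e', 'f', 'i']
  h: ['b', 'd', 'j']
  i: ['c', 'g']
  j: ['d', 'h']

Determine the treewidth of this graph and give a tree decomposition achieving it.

Each bag holds 3 vertices, so the decomposition has width 2, which upper-bounds the treewidth. For the lower bound, the 3 vertices {d, e, g} are pairwise adjacent, and any tree decomposition puts a clique entirely inside one bag — forcing width ≥ 2. Combining the bounds, tw(G) = 2.

Treewidth 2.
One optimal decomposition is:
Bags: B1 = {b, c, g}  B2 = {c, g, i}  B3 = {c, f, g}  B4 = {a, b, g}  B5 = {b, d, g}  B6 = {b, d, h}  B7 = {d, e, g}  B8 = {d, h, j}
Tree: B1–B2, B2–B3, B1–B4, B4–B5, B5–B6, B5–B7, B6–B8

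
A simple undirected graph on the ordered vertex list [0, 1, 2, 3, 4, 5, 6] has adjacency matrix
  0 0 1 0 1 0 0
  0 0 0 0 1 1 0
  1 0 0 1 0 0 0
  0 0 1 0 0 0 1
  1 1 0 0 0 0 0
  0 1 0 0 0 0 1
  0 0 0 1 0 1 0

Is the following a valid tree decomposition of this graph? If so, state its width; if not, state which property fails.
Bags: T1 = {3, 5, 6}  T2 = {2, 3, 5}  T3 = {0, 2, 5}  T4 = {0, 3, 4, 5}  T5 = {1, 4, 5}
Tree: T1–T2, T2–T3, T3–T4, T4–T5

A tree decomposition must satisfy three properties: every vertex lies in some bag; for every edge, both endpoints lie together in some bag; and for every vertex, the bags containing it form a connected subtree. Here bags containing vertex 3 are not connected in the tree, so the decomposition is invalid.

No — bags containing vertex 3 are not connected in the tree.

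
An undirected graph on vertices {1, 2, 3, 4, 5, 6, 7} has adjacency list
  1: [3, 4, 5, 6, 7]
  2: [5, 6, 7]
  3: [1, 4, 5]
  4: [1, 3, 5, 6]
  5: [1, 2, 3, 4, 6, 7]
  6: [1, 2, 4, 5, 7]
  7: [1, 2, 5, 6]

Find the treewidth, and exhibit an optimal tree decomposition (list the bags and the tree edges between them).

Every bag has size at most 4, so the width is 4 − 1 = 3 and tw(G) ≤ 3. For the lower bound, the 4 vertices {1, 3, 4, 5} are pairwise adjacent, and any tree decomposition puts a clique entirely inside one bag — forcing width ≥ 3. Combining the bounds, tw(G) = 3.

Treewidth 3.
One such decomposition:
Bags: B1 = {1, 4, 5, 6}  B2 = {1, 3, 4, 5}  B3 = {1, 5, 6, 7}  B4 = {2, 5, 6, 7}
Tree: B1–B2, B1–B3, B3–B4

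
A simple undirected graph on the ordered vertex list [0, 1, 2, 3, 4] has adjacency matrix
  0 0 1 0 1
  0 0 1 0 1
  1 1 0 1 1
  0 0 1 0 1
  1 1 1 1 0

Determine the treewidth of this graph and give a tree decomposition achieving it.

Treewidth 2.
One optimal decomposition is:
Bags: B1 = {1, 2, 4}  B2 = {0, 2, 4}  B3 = {2, 3, 4}
Tree: B1–B2, B2–B3

Every bag has size at most 3, so the width is 3 − 1 = 2 and tw(G) ≤ 2. For the lower bound, the 3 vertices {0, 2, 4} are pairwise adjacent, and any tree decomposition puts a clique entirely inside one bag — forcing width ≥ 2. The upper and lower bounds meet at 2, so that is the treewidth.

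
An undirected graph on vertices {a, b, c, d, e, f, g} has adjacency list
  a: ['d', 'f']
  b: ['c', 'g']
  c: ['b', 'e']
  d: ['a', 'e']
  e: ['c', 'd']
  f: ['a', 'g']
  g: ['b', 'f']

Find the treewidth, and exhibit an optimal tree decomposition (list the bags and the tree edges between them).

Each bag holds 3 vertices, so the decomposition has width 2, which upper-bounds the treewidth. The edges a–d–e–c–b–g–f–a form a cycle, so G is not a tree and its treewidth is at least 2. Therefore the treewidth is 2.

Treewidth 2.
One optimal decomposition is:
Bags: B1 = {a, d, e}  B2 = {a, c, e}  B3 = {a, b, c}  B4 = {a, b, g}  B5 = {a, f, g}
Tree: B1–B2, B2–B3, B3–B4, B4–B5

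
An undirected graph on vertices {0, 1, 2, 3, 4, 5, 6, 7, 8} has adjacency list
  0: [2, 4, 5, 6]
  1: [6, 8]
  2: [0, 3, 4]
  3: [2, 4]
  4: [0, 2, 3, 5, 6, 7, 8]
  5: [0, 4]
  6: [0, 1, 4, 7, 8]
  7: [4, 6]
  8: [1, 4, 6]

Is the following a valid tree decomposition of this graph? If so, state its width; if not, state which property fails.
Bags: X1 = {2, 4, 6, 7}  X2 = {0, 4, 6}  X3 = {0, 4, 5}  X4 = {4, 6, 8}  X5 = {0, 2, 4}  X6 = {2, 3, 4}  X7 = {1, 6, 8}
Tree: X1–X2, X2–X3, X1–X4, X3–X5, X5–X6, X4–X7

A tree decomposition must satisfy three properties: every vertex lies in some bag; for every edge, both endpoints lie together in some bag; and for every vertex, the bags containing it form a connected subtree. Here bags containing vertex 2 are not connected in the tree, so the decomposition is invalid.

No — bags containing vertex 2 are not connected in the tree.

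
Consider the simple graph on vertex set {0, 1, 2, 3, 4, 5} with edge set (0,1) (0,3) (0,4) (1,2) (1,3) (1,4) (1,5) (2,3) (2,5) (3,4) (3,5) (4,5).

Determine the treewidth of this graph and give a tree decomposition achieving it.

Treewidth 3.
One such decomposition:
Bags: B1 = {1, 3, 4, 5}  B2 = {1, 2, 3, 5}  B3 = {0, 1, 3, 4}
Tree: B1–B2, B1–B3

Every bag has size at most 4, so the width is 4 − 1 = 3 and tw(G) ≤ 3. For the lower bound, the 4 vertices {1, 2, 3, 5} are pairwise adjacent, and any tree decomposition puts a clique entirely inside one bag — forcing width ≥ 3. The upper and lower bounds meet at 3, so that is the treewidth.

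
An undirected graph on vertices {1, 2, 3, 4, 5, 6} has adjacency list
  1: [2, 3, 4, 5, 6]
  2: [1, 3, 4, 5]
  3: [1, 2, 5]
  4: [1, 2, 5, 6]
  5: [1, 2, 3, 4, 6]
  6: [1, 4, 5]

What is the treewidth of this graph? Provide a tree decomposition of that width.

Every bag has size at most 4, so the width is 4 − 1 = 3 and tw(G) ≤ 3. Conversely, {1, 2, 3, 5} is a clique of size 4, and the vertices of any clique must share a bag in every tree decomposition; so some bag has ≥ 4 vertices and tw(G) ≥ 3. Combining the bounds, tw(G) = 3.

Treewidth 3.
One optimal decomposition is:
Bags: B1 = {1, 2, 3, 5}  B2 = {1, 2, 4, 5}  B3 = {1, 4, 5, 6}
Tree: B1–B2, B2–B3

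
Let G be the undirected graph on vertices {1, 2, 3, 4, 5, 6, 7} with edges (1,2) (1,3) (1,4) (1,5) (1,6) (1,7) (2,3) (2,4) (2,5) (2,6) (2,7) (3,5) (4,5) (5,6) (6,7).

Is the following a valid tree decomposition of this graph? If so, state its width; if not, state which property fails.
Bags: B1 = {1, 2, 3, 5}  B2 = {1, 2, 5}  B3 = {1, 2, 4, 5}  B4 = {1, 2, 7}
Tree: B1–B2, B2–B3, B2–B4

No — vertex 6 appears in no bag.

A tree decomposition must satisfy three properties: every vertex lies in some bag; for every edge, both endpoints lie together in some bag; and for every vertex, the bags containing it form a connected subtree. Here vertex 6 appears in no bag, so the decomposition is invalid.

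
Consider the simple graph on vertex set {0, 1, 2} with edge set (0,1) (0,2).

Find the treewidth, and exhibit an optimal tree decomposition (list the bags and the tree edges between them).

Treewidth 1.
One optimal decomposition is:
Bags: B1 = {0, 2}  B2 = {0, 1}
Tree: B1–B2

Each bag holds 2 vertices, so the decomposition has width 1, which upper-bounds the treewidth. Any graph with an edge has treewidth ≥ 1, and G has the edge 2–0. Therefore the treewidth is 1.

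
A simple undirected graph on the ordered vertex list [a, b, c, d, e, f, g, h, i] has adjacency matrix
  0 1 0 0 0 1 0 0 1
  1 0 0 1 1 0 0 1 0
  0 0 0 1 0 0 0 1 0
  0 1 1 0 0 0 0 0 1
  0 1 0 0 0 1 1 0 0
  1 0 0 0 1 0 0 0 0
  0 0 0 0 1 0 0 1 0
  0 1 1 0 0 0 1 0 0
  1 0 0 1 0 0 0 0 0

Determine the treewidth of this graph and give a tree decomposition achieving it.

The largest bag has 4 vertices, giving width 3; this decomposition certifies tw(G) ≤ 3. For the lower bound: the 4 vertex sets {a,f,i}, {d}, {b}, {c,e,g,h} are disjoint, each induces a connected subgraph, and every pair is joined by at least one edge of G. Contracting each set to a single vertex therefore yields K_{4} as a minor, and since treewidth is minor-monotone, tw(G) ≥ tw(K_{4}) = 3. Therefore the treewidth is 3.

Treewidth 3.
Bags: B1 = {a, d, f, i}  B2 = {a, b, d, f}  B3 = {b, d, e, f}  B4 = {b, c, d, e}  B5 = {b, c, e, h}  B6 = {c, e, g, h}
Tree: B1–B2, B2–B3, B3–B4, B4–B5, B5–B6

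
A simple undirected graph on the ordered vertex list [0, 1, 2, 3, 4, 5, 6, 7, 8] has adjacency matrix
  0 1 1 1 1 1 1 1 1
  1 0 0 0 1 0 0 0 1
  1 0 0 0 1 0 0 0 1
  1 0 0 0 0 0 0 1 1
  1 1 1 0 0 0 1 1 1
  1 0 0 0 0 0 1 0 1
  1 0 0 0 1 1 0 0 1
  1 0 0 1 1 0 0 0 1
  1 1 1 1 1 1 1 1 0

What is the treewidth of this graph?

3

A width-3 tree decomposition is:
Bags: B1 = {0, 4, 6, 8}  B2 = {0, 5, 6, 8}  B3 = {0, 1, 4, 8}  B4 = {0, 4, 7, 8}  B5 = {0, 2, 4, 8}  B6 = {0, 3, 7, 8}
Tree: B1–B2, B1–B3, B3–B4, B4–B5, B4–B6
Each bag holds 4 vertices, so the decomposition has width 3, which upper-bounds the treewidth. For the lower bound, the 4 vertices {0, 3, 7, 8} are pairwise adjacent, and any tree decomposition puts a clique entirely inside one bag — forcing width ≥ 3. Combining the bounds, tw(G) = 3.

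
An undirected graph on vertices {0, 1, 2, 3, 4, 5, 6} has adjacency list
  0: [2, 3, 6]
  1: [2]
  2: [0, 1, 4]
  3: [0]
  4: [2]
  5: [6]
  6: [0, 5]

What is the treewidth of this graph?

A width-1 tree decomposition is:
Bags: B1 = {2, 4}  B2 = {0, 2}  B3 = {0, 6}  B4 = {5, 6}  B5 = {0, 3}  B6 = {1, 2}
Tree: B1–B2, B2–B3, B3–B4, B2–B5, B1–B6
The largest bag has 2 vertices, giving width 1; this decomposition certifies tw(G) ≤ 1. Any graph with an edge has treewidth ≥ 1, and G has the edge 2–4. Combining the bounds, tw(G) = 1.

1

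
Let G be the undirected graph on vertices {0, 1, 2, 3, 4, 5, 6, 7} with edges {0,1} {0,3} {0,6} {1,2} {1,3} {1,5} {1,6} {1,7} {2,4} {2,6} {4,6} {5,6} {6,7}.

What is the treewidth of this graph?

A width-2 tree decomposition is:
Bags: B1 = {0, 1, 6}  B2 = {1, 5, 6}  B3 = {1, 6, 7}  B4 = {0, 1, 3}  B5 = {1, 2, 6}  B6 = {2, 4, 6}
Tree: B1–B2, B1–B3, B1–B4, B3–B5, B5–B6
Every bag has size at most 3, so the width is 3 − 1 = 2 and tw(G) ≤ 2. On the other hand G contains the 3-clique {0, 1, 3}. A clique must lie in a single bag of any decomposition, so no decomposition can have width below 2. Therefore the treewidth is 2.

2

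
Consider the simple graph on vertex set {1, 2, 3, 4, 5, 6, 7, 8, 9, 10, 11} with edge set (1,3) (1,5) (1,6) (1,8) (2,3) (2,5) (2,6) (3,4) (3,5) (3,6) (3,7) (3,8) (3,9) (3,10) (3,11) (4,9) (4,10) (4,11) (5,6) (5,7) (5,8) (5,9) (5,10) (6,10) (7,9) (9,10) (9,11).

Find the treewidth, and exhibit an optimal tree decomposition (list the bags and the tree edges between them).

Treewidth 3.
One optimal decomposition is:
Bags: B1 = {3, 5, 6, 10}  B2 = {3, 5, 9, 10}  B3 = {3, 4, 9, 10}  B4 = {3, 4, 9, 11}  B5 = {3, 5, 7, 9}  B6 = {1, 3, 5, 6}  B7 = {1, 3, 5, 8}  B8 = {2, 3, 5, 6}
Tree: B1–B2, B2–B3, B3–B4, B2–B5, B1–B6, B6–B7, B1–B8

Every bag has size at most 4, so the width is 4 − 1 = 3 and tw(G) ≤ 3. For the lower bound, the 4 vertices {3, 4, 9, 11} are pairwise adjacent, and any tree decomposition puts a clique entirely inside one bag — forcing width ≥ 3. Therefore the treewidth is 3.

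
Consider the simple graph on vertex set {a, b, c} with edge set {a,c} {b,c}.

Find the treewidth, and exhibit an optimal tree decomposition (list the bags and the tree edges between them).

The largest bag has 2 vertices, giving width 1; this decomposition certifies tw(G) ≤ 1. Any graph with an edge has treewidth ≥ 1, and G has the edge a–c. Combining the bounds, tw(G) = 1.

Treewidth 1.
Bags: B1 = {a, c}  B2 = {b, c}
Tree: B1–B2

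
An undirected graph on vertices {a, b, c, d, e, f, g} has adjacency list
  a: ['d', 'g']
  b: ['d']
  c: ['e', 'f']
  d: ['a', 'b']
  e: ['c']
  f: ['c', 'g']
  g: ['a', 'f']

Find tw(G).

A width-1 tree decomposition is:
Bags: B1 = {c, e}  B2 = {c, f}  B3 = {f, g}  B4 = {a, g}  B5 = {a, d}  B6 = {b, d}
Tree: B1–B2, B2–B3, B3–B4, B4–B5, B5–B6
Each bag holds 2 vertices, so the decomposition has width 1, which upper-bounds the treewidth. Any graph with an edge has treewidth ≥ 1, and G has the edge e–c. The upper and lower bounds meet at 1, so that is the treewidth.

1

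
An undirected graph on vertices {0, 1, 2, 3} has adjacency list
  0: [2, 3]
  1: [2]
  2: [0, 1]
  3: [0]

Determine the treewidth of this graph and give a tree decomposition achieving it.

Every bag has size at most 2, so the width is 2 − 1 = 1 and tw(G) ≤ 1. G has an edge, so its treewidth is at least 1. Hence tw(G) = 1 exactly.

Treewidth 1.
Bags: B1 = {1, 2}  B2 = {0, 2}  B3 = {0, 3}
Tree: B1–B2, B2–B3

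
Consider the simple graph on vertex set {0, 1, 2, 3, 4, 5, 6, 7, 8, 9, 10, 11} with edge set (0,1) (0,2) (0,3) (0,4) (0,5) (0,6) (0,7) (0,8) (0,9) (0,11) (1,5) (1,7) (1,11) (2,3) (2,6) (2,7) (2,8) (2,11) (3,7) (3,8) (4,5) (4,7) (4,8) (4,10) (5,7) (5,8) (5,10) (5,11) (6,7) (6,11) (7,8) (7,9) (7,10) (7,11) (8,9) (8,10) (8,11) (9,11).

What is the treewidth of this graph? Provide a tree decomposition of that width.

Treewidth 4.
Bags: B1 = {0, 2, 6, 7, 11}  B2 = {0, 2, 7, 8, 11}  B3 = {0, 5, 7, 8, 11}  B4 = {0, 4, 5, 7, 8}  B5 = {0, 2, 3, 7, 8}  B6 = {0, 1, 5, 7, 11}  B7 = {0, 7, 8, 9, 11}  B8 = {4, 5, 7, 8, 10}
Tree: B1–B2, B2–B3, B3–B4, B2–B5, B3–B6, B2–B7, B4–B8

Every bag has size at most 5, so the width is 5 − 1 = 4 and tw(G) ≤ 4. On the other hand G contains the 5-clique {0, 7, 8, 9, 11}. A clique must lie in a single bag of any decomposition, so no decomposition can have width below 4. Therefore the treewidth is 4.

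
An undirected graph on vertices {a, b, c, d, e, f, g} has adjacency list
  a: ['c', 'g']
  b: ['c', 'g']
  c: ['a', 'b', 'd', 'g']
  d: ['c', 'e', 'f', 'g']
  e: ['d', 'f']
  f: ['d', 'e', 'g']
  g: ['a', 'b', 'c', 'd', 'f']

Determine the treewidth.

2

A width-2 tree decomposition is:
Bags: B1 = {b, c, g}  B2 = {a, c, g}  B3 = {c, d, g}  B4 = {d, f, g}  B5 = {d, e, f}
Tree: B1–B2, B2–B3, B3–B4, B4–B5
The largest bag has 3 vertices, giving width 2; this decomposition certifies tw(G) ≤ 2. Conversely, {c, d, g} is a clique of size 3, and the vertices of any clique must share a bag in every tree decomposition; so some bag has ≥ 3 vertices and tw(G) ≥ 2. The upper and lower bounds meet at 2, so that is the treewidth.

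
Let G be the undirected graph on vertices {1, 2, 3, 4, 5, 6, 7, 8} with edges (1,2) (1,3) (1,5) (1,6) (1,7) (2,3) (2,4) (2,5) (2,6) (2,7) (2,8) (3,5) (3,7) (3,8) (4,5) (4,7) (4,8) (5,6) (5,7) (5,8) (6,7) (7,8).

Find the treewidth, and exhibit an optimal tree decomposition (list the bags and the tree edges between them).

The largest bag has 5 vertices, giving width 4; this decomposition certifies tw(G) ≤ 4. On the other hand G contains the 5-clique {2, 3, 5, 7, 8}. A clique must lie in a single bag of any decomposition, so no decomposition can have width below 4. Combining the bounds, tw(G) = 4.

Treewidth 4.
One optimal decomposition is:
Bags: B1 = {1, 2, 3, 5, 7}  B2 = {2, 3, 5, 7, 8}  B3 = {1, 2, 5, 6, 7}  B4 = {2, 4, 5, 7, 8}
Tree: B1–B2, B1–B3, B2–B4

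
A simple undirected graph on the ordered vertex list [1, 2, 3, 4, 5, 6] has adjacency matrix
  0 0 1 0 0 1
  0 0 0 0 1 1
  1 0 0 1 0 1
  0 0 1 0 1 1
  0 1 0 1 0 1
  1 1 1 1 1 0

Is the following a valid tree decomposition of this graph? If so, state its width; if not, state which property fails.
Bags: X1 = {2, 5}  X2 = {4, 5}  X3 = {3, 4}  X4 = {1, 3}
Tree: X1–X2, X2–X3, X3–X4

No — vertex 6 appears in no bag.

A tree decomposition must satisfy three properties: every vertex lies in some bag; for every edge, both endpoints lie together in some bag; and for every vertex, the bags containing it form a connected subtree. Here vertex 6 appears in no bag, so the decomposition is invalid.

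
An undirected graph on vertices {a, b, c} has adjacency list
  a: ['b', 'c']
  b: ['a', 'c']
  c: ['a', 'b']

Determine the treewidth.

A width-2 tree decomposition is:
Bags: B1 = {a, b, c}
Tree: (single bag)
With just one bag of size 3, the width is 3 − 1 = 2, so tw(G) ≤ 2. Conversely, {a, b, c} is a clique of size 3, and the vertices of any clique must share a bag in every tree decomposition; so some bag has ≥ 3 vertices and tw(G) ≥ 2. Therefore the treewidth is 2.

2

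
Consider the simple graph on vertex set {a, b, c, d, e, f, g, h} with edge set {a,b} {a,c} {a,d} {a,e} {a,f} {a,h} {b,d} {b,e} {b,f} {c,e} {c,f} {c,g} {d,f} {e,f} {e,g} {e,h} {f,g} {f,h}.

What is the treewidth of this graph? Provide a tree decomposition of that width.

Every bag has size at most 4, so the width is 4 − 1 = 3 and tw(G) ≤ 3. For the lower bound, the 4 vertices {c, e, f, g} are pairwise adjacent, and any tree decomposition puts a clique entirely inside one bag — forcing width ≥ 3. Combining the bounds, tw(G) = 3.

Treewidth 3.
One such decomposition:
Bags: B1 = {a, b, e, f}  B2 = {a, e, f, h}  B3 = {a, c, e, f}  B4 = {a, b, d, f}  B5 = {c, e, f, g}
Tree: B1–B2, B2–B3, B1–B4, B3–B5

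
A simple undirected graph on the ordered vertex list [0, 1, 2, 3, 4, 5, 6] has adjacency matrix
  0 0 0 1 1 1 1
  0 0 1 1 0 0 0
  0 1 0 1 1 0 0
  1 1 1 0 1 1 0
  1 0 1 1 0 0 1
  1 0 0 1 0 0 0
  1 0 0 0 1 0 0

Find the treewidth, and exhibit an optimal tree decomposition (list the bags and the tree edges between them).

The largest bag has 3 vertices, giving width 2; this decomposition certifies tw(G) ≤ 2. Conversely, {0, 3, 4} is a clique of size 3, and the vertices of any clique must share a bag in every tree decomposition; so some bag has ≥ 3 vertices and tw(G) ≥ 2. Combining the bounds, tw(G) = 2.

Treewidth 2.
Bags: B1 = {0, 3, 4}  B2 = {2, 3, 4}  B3 = {0, 4, 6}  B4 = {0, 3, 5}  B5 = {1, 2, 3}
Tree: B1–B2, B1–B3, B1–B4, B2–B5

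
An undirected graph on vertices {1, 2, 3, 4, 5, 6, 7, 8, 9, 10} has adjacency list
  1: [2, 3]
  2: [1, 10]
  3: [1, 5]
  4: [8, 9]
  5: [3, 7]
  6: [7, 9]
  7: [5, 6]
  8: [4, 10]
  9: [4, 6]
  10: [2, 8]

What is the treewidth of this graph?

A width-2 tree decomposition is:
Bags: B1 = {2, 8, 10}  B2 = {2, 4, 8}  B3 = {2, 4, 9}  B4 = {2, 6, 9}  B5 = {2, 6, 7}  B6 = {2, 5, 7}  B7 = {2, 3, 5}  B8 = {1, 2, 3}
Tree: B1–B2, B2–B3, B3–B4, B4–B5, B5–B6, B6–B7, B7–B8
Every bag has size at most 3, so the width is 3 − 1 = 2 and tw(G) ≤ 2. Since 2–10–8–4–9–6–7–5–3–1–2 is a cycle in G, G is not acyclic. Forests are exactly the graphs of treewidth ≤ 1, so tw(G) ≥ 2. Therefore the treewidth is 2.

2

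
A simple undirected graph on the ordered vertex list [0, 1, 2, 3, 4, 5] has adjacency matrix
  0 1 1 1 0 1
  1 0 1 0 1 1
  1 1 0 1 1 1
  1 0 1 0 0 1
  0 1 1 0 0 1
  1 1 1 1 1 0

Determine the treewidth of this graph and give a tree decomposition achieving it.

Each bag holds 4 vertices, so the decomposition has width 3, which upper-bounds the treewidth. For the lower bound, the 4 vertices {0, 1, 2, 5} are pairwise adjacent, and any tree decomposition puts a clique entirely inside one bag — forcing width ≥ 3. The upper and lower bounds meet at 3, so that is the treewidth.

Treewidth 3.
One such decomposition:
Bags: B1 = {0, 2, 3, 5}  B2 = {0, 1, 2, 5}  B3 = {1, 2, 4, 5}
Tree: B1–B2, B2–B3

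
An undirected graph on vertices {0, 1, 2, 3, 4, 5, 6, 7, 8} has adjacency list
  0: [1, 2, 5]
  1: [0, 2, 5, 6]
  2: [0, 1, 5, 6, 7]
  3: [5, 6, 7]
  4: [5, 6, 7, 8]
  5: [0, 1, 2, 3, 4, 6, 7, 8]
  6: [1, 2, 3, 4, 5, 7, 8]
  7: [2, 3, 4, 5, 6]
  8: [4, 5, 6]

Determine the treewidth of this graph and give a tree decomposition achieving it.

The largest bag has 4 vertices, giving width 3; this decomposition certifies tw(G) ≤ 3. For the lower bound, the 4 vertices {0, 1, 2, 5} are pairwise adjacent, and any tree decomposition puts a clique entirely inside one bag — forcing width ≥ 3. Hence tw(G) = 3 exactly.

Treewidth 3.
Bags: B1 = {2, 5, 6, 7}  B2 = {3, 5, 6, 7}  B3 = {1, 2, 5, 6}  B4 = {4, 5, 6, 7}  B5 = {4, 5, 6, 8}  B6 = {0, 1, 2, 5}
Tree: B1–B2, B1–B3, B2–B4, B4–B5, B3–B6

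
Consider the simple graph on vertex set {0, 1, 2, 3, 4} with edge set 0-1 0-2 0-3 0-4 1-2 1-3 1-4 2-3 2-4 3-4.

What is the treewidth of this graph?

A width-4 tree decomposition is:
Bags: B1 = {0, 1, 2, 3, 4}
Tree: (single bag)
With just one bag of size 5, the width is 5 − 1 = 4, so tw(G) ≤ 4. On the other hand G contains the 5-clique {0, 1, 2, 3, 4}. A clique must lie in a single bag of any decomposition, so no decomposition can have width below 4. The upper and lower bounds meet at 4, so that is the treewidth.

4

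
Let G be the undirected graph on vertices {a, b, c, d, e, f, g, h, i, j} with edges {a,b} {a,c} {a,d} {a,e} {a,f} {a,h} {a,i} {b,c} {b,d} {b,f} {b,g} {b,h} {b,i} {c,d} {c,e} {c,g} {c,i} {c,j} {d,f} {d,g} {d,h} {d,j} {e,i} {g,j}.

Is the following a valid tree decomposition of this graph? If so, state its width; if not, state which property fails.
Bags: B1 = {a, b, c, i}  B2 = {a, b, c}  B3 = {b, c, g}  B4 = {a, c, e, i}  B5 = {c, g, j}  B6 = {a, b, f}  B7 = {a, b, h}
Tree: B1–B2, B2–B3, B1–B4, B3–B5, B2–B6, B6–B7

A tree decomposition must satisfy three properties: every vertex lies in some bag; for every edge, both endpoints lie together in some bag; and for every vertex, the bags containing it form a connected subtree. Here vertex d appears in no bag, so the decomposition is invalid.

No — vertex d appears in no bag.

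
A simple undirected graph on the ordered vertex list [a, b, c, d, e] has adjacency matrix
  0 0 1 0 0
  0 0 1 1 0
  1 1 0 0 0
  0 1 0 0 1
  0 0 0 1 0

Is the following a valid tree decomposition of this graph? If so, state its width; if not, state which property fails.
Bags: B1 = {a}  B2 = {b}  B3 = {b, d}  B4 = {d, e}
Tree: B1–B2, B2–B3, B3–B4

A tree decomposition must satisfy three properties: every vertex lies in some bag; for every edge, both endpoints lie together in some bag; and for every vertex, the bags containing it form a connected subtree. Here vertex c appears in no bag, so the decomposition is invalid.

No — vertex c appears in no bag.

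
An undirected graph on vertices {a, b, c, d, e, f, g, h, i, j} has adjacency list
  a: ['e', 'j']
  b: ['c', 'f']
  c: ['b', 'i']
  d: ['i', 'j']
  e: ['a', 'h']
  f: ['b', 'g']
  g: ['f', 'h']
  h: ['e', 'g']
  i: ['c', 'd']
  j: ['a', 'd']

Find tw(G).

2

A width-2 tree decomposition is:
Bags: B1 = {a, d, j}  B2 = {a, d, i}  B3 = {a, c, i}  B4 = {a, b, c}  B5 = {a, b, f}  B6 = {a, f, g}  B7 = {a, g, h}  B8 = {a, e, h}
Tree: B1–B2, B2–B3, B3–B4, B4–B5, B5–B6, B6–B7, B7–B8
The largest bag has 3 vertices, giving width 2; this decomposition certifies tw(G) ≤ 2. For the lower bound, G contains the cycle a–j–d–i–c–b–f–g–h–e–a, so G is not a forest; only forests have treewidth ≤ 1, hence tw(G) ≥ 2. Combining the bounds, tw(G) = 2.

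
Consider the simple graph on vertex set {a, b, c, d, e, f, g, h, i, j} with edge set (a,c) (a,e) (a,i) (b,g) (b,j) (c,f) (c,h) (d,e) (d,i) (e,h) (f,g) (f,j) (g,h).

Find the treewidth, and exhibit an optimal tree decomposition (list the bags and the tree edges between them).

Treewidth 2.
Bags: B1 = {b, g, j}  B2 = {f, g, j}  B3 = {f, g, h}  B4 = {c, f, h}  B5 = {c, e, h}  B6 = {a, c, e}  B7 = {a, d, e}  B8 = {a, d, i}
Tree: B1–B2, B2–B3, B3–B4, B4–B5, B5–B6, B6–B7, B7–B8

Every bag has size at most 3, so the width is 3 − 1 = 2 and tw(G) ≤ 2. Since b–j–f–g–b is a cycle in G, G is not acyclic. Forests are exactly the graphs of treewidth ≤ 1, so tw(G) ≥ 2. Therefore the treewidth is 2.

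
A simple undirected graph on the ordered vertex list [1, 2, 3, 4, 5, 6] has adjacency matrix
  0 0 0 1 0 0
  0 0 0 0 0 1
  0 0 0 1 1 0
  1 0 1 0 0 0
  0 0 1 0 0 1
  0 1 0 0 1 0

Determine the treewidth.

A width-1 tree decomposition is:
Bags: B1 = {2, 6}  B2 = {5, 6}  B3 = {3, 5}  B4 = {3, 4}  B5 = {1, 4}
Tree: B1–B2, B2–B3, B3–B4, B4–B5
The largest bag has 2 vertices, giving width 1; this decomposition certifies tw(G) ≤ 1. Since G has at least one edge (e.g. 2–6), it is not an edgeless graph, so tw(G) ≥ 1. Combining the bounds, tw(G) = 1.

1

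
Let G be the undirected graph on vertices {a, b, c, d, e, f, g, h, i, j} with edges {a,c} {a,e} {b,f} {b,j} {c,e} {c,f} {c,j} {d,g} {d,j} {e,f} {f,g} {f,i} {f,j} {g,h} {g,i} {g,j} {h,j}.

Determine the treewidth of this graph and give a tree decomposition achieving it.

Every bag has size at most 3, so the width is 3 − 1 = 2 and tw(G) ≤ 2. Conversely, {d, g, j} is a clique of size 3, and the vertices of any clique must share a bag in every tree decomposition; so some bag has ≥ 3 vertices and tw(G) ≥ 2. Combining the bounds, tw(G) = 2.

Treewidth 2.
One optimal decomposition is:
Bags: B1 = {c, f, j}  B2 = {f, g, j}  B3 = {c, e, f}  B4 = {f, g, i}  B5 = {g, h, j}  B6 = {d, g, j}  B7 = {a, c, e}  B8 = {b, f, j}
Tree: B1–B2, B1–B3, B2–B4, B2–B5, B5–B6, B3–B7, B1–B8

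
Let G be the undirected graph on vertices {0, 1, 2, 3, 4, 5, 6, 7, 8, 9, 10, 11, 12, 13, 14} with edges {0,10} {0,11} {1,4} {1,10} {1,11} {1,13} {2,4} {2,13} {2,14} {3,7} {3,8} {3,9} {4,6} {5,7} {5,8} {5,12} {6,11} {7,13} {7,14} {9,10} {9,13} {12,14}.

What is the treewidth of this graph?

3

A width-3 tree decomposition is:
Bags: B1 = {3, 5, 8, 12}  B2 = {3, 5, 7, 12}  B3 = {3, 7, 12, 14}  B4 = {3, 7, 9, 14}  B5 = {7, 9, 13, 14}  B6 = {2, 9, 13, 14}  B7 = {2, 9, 10, 13}  B8 = {1, 2, 10, 13}  B9 = {1, 2, 4, 10}  B10 = {0, 1, 4, 10}  B11 = {0, 1, 4, 11}  B12 = {0, 4, 6, 11}
Tree: B1–B2, B2–B3, B3–B4, B4–B5, B5–B6, B6–B7, B7–B8, B8–B9, B9–B10, B10–B11, B11–B12
The largest bag has 4 vertices, giving width 3; this decomposition certifies tw(G) ≤ 3. For the lower bound: the 4 vertex sets {5,8,12}, {3}, {7}, {2,9,13,14} are disjoint, each induces a connected subgraph, and every pair is joined by at least one edge of G. Contracting each set to a single vertex therefore yields K_{4} as a minor, and since treewidth is minor-monotone, tw(G) ≥ tw(K_{4}) = 3. Combining the bounds, tw(G) = 3.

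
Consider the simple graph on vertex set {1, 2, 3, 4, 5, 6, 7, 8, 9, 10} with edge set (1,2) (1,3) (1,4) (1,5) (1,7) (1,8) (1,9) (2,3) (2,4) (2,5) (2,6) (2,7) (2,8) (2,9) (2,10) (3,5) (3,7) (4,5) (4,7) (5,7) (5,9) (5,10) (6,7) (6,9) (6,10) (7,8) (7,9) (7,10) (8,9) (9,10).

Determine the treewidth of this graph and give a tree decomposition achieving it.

Treewidth 4.
Bags: B1 = {1, 2, 5, 7, 9}  B2 = {1, 2, 4, 5, 7}  B3 = {1, 2, 3, 5, 7}  B4 = {1, 2, 7, 8, 9}  B5 = {2, 5, 7, 9, 10}  B6 = {2, 6, 7, 9, 10}
Tree: B1–B2, B2–B3, B1–B4, B1–B5, B5–B6

Each bag holds 5 vertices, so the decomposition has width 4, which upper-bounds the treewidth. Conversely, {1, 2, 7, 8, 9} is a clique of size 5, and the vertices of any clique must share a bag in every tree decomposition; so some bag has ≥ 5 vertices and tw(G) ≥ 4. Hence tw(G) = 4 exactly.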